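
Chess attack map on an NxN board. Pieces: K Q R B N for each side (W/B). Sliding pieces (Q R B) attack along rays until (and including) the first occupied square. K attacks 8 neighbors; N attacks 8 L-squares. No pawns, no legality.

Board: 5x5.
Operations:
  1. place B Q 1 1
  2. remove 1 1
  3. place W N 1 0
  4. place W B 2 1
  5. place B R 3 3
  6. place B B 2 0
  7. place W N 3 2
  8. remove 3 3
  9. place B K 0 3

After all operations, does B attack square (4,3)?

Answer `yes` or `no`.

Answer: no

Derivation:
Op 1: place BQ@(1,1)
Op 2: remove (1,1)
Op 3: place WN@(1,0)
Op 4: place WB@(2,1)
Op 5: place BR@(3,3)
Op 6: place BB@(2,0)
Op 7: place WN@(3,2)
Op 8: remove (3,3)
Op 9: place BK@(0,3)
Per-piece attacks for B:
  BK@(0,3): attacks (0,4) (0,2) (1,3) (1,4) (1,2)
  BB@(2,0): attacks (3,1) (4,2) (1,1) (0,2)
B attacks (4,3): no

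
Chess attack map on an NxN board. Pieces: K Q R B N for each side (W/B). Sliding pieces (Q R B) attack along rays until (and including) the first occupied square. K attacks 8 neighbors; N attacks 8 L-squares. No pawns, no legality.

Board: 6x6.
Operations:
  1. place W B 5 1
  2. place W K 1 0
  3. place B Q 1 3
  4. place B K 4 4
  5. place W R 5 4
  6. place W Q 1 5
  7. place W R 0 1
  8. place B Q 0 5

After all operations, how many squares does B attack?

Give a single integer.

Op 1: place WB@(5,1)
Op 2: place WK@(1,0)
Op 3: place BQ@(1,3)
Op 4: place BK@(4,4)
Op 5: place WR@(5,4)
Op 6: place WQ@(1,5)
Op 7: place WR@(0,1)
Op 8: place BQ@(0,5)
Per-piece attacks for B:
  BQ@(0,5): attacks (0,4) (0,3) (0,2) (0,1) (1,5) (1,4) (2,3) (3,2) (4,1) (5,0) [ray(0,-1) blocked at (0,1); ray(1,0) blocked at (1,5)]
  BQ@(1,3): attacks (1,4) (1,5) (1,2) (1,1) (1,0) (2,3) (3,3) (4,3) (5,3) (0,3) (2,4) (3,5) (2,2) (3,1) (4,0) (0,4) (0,2) [ray(0,1) blocked at (1,5); ray(0,-1) blocked at (1,0)]
  BK@(4,4): attacks (4,5) (4,3) (5,4) (3,4) (5,5) (5,3) (3,5) (3,3)
Union (25 distinct): (0,1) (0,2) (0,3) (0,4) (1,0) (1,1) (1,2) (1,4) (1,5) (2,2) (2,3) (2,4) (3,1) (3,2) (3,3) (3,4) (3,5) (4,0) (4,1) (4,3) (4,5) (5,0) (5,3) (5,4) (5,5)

Answer: 25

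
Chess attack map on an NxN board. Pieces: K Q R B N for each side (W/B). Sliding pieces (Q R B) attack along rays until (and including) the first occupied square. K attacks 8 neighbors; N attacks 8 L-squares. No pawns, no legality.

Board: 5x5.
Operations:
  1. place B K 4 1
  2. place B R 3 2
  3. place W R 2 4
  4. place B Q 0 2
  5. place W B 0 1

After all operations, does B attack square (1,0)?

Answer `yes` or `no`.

Answer: no

Derivation:
Op 1: place BK@(4,1)
Op 2: place BR@(3,2)
Op 3: place WR@(2,4)
Op 4: place BQ@(0,2)
Op 5: place WB@(0,1)
Per-piece attacks for B:
  BQ@(0,2): attacks (0,3) (0,4) (0,1) (1,2) (2,2) (3,2) (1,3) (2,4) (1,1) (2,0) [ray(0,-1) blocked at (0,1); ray(1,0) blocked at (3,2); ray(1,1) blocked at (2,4)]
  BR@(3,2): attacks (3,3) (3,4) (3,1) (3,0) (4,2) (2,2) (1,2) (0,2) [ray(-1,0) blocked at (0,2)]
  BK@(4,1): attacks (4,2) (4,0) (3,1) (3,2) (3,0)
B attacks (1,0): no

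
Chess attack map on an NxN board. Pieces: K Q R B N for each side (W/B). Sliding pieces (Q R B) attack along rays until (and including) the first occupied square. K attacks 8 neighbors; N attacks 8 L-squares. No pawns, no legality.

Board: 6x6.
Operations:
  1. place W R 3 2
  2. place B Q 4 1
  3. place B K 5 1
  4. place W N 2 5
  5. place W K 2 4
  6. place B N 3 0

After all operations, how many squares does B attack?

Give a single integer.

Op 1: place WR@(3,2)
Op 2: place BQ@(4,1)
Op 3: place BK@(5,1)
Op 4: place WN@(2,5)
Op 5: place WK@(2,4)
Op 6: place BN@(3,0)
Per-piece attacks for B:
  BN@(3,0): attacks (4,2) (5,1) (2,2) (1,1)
  BQ@(4,1): attacks (4,2) (4,3) (4,4) (4,5) (4,0) (5,1) (3,1) (2,1) (1,1) (0,1) (5,2) (5,0) (3,2) (3,0) [ray(1,0) blocked at (5,1); ray(-1,1) blocked at (3,2); ray(-1,-1) blocked at (3,0)]
  BK@(5,1): attacks (5,2) (5,0) (4,1) (4,2) (4,0)
Union (16 distinct): (0,1) (1,1) (2,1) (2,2) (3,0) (3,1) (3,2) (4,0) (4,1) (4,2) (4,3) (4,4) (4,5) (5,0) (5,1) (5,2)

Answer: 16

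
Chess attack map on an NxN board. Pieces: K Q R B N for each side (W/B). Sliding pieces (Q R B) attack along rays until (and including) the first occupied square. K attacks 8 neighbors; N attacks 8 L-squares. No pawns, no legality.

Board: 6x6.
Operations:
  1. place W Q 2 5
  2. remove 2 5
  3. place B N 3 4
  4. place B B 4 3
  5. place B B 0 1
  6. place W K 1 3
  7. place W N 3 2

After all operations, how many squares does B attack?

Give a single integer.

Op 1: place WQ@(2,5)
Op 2: remove (2,5)
Op 3: place BN@(3,4)
Op 4: place BB@(4,3)
Op 5: place BB@(0,1)
Op 6: place WK@(1,3)
Op 7: place WN@(3,2)
Per-piece attacks for B:
  BB@(0,1): attacks (1,2) (2,3) (3,4) (1,0) [ray(1,1) blocked at (3,4)]
  BN@(3,4): attacks (5,5) (1,5) (4,2) (5,3) (2,2) (1,3)
  BB@(4,3): attacks (5,4) (5,2) (3,4) (3,2) [ray(-1,1) blocked at (3,4); ray(-1,-1) blocked at (3,2)]
Union (13 distinct): (1,0) (1,2) (1,3) (1,5) (2,2) (2,3) (3,2) (3,4) (4,2) (5,2) (5,3) (5,4) (5,5)

Answer: 13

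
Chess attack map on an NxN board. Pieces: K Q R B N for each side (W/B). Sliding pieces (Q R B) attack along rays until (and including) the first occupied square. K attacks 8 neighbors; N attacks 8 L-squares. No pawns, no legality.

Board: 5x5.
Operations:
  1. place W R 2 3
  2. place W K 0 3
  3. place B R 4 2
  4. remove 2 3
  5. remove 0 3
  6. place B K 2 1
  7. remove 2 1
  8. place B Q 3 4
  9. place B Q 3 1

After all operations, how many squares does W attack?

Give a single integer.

Op 1: place WR@(2,3)
Op 2: place WK@(0,3)
Op 3: place BR@(4,2)
Op 4: remove (2,3)
Op 5: remove (0,3)
Op 6: place BK@(2,1)
Op 7: remove (2,1)
Op 8: place BQ@(3,4)
Op 9: place BQ@(3,1)
Per-piece attacks for W:
Union (0 distinct): (none)

Answer: 0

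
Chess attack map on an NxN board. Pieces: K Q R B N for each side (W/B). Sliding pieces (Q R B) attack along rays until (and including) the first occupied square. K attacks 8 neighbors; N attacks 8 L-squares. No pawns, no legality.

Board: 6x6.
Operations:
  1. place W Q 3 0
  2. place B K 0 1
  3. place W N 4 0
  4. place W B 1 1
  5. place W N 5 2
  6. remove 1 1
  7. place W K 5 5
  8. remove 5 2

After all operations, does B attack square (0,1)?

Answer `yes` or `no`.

Answer: no

Derivation:
Op 1: place WQ@(3,0)
Op 2: place BK@(0,1)
Op 3: place WN@(4,0)
Op 4: place WB@(1,1)
Op 5: place WN@(5,2)
Op 6: remove (1,1)
Op 7: place WK@(5,5)
Op 8: remove (5,2)
Per-piece attacks for B:
  BK@(0,1): attacks (0,2) (0,0) (1,1) (1,2) (1,0)
B attacks (0,1): no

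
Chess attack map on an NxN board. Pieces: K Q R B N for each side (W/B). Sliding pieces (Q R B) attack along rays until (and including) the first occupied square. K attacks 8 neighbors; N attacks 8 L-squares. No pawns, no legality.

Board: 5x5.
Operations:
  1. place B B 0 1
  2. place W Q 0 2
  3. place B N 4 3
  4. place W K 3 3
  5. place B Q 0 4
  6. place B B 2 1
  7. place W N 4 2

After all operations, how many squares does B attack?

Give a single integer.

Answer: 16

Derivation:
Op 1: place BB@(0,1)
Op 2: place WQ@(0,2)
Op 3: place BN@(4,3)
Op 4: place WK@(3,3)
Op 5: place BQ@(0,4)
Op 6: place BB@(2,1)
Op 7: place WN@(4,2)
Per-piece attacks for B:
  BB@(0,1): attacks (1,2) (2,3) (3,4) (1,0)
  BQ@(0,4): attacks (0,3) (0,2) (1,4) (2,4) (3,4) (4,4) (1,3) (2,2) (3,1) (4,0) [ray(0,-1) blocked at (0,2)]
  BB@(2,1): attacks (3,2) (4,3) (3,0) (1,2) (0,3) (1,0) [ray(1,1) blocked at (4,3)]
  BN@(4,3): attacks (2,4) (3,1) (2,2)
Union (16 distinct): (0,2) (0,3) (1,0) (1,2) (1,3) (1,4) (2,2) (2,3) (2,4) (3,0) (3,1) (3,2) (3,4) (4,0) (4,3) (4,4)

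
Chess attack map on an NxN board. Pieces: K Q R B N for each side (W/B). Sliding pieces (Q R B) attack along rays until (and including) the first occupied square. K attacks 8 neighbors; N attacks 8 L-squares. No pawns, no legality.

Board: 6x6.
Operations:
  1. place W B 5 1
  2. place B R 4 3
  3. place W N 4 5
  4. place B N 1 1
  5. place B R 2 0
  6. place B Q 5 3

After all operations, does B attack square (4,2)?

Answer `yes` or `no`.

Answer: yes

Derivation:
Op 1: place WB@(5,1)
Op 2: place BR@(4,3)
Op 3: place WN@(4,5)
Op 4: place BN@(1,1)
Op 5: place BR@(2,0)
Op 6: place BQ@(5,3)
Per-piece attacks for B:
  BN@(1,1): attacks (2,3) (3,2) (0,3) (3,0)
  BR@(2,0): attacks (2,1) (2,2) (2,3) (2,4) (2,5) (3,0) (4,0) (5,0) (1,0) (0,0)
  BR@(4,3): attacks (4,4) (4,5) (4,2) (4,1) (4,0) (5,3) (3,3) (2,3) (1,3) (0,3) [ray(0,1) blocked at (4,5); ray(1,0) blocked at (5,3)]
  BQ@(5,3): attacks (5,4) (5,5) (5,2) (5,1) (4,3) (4,4) (3,5) (4,2) (3,1) (2,0) [ray(0,-1) blocked at (5,1); ray(-1,0) blocked at (4,3); ray(-1,-1) blocked at (2,0)]
B attacks (4,2): yes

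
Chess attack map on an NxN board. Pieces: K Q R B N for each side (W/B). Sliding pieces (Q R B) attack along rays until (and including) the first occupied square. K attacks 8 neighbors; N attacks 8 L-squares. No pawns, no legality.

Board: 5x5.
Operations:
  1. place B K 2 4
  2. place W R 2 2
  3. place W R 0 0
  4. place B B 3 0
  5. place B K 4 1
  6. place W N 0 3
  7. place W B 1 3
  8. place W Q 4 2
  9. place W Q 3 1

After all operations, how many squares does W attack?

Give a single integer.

Answer: 22

Derivation:
Op 1: place BK@(2,4)
Op 2: place WR@(2,2)
Op 3: place WR@(0,0)
Op 4: place BB@(3,0)
Op 5: place BK@(4,1)
Op 6: place WN@(0,3)
Op 7: place WB@(1,3)
Op 8: place WQ@(4,2)
Op 9: place WQ@(3,1)
Per-piece attacks for W:
  WR@(0,0): attacks (0,1) (0,2) (0,3) (1,0) (2,0) (3,0) [ray(0,1) blocked at (0,3); ray(1,0) blocked at (3,0)]
  WN@(0,3): attacks (2,4) (1,1) (2,2)
  WB@(1,3): attacks (2,4) (2,2) (0,4) (0,2) [ray(1,1) blocked at (2,4); ray(1,-1) blocked at (2,2)]
  WR@(2,2): attacks (2,3) (2,4) (2,1) (2,0) (3,2) (4,2) (1,2) (0,2) [ray(0,1) blocked at (2,4); ray(1,0) blocked at (4,2)]
  WQ@(3,1): attacks (3,2) (3,3) (3,4) (3,0) (4,1) (2,1) (1,1) (0,1) (4,2) (4,0) (2,2) (2,0) [ray(0,-1) blocked at (3,0); ray(1,0) blocked at (4,1); ray(1,1) blocked at (4,2); ray(-1,1) blocked at (2,2)]
  WQ@(4,2): attacks (4,3) (4,4) (4,1) (3,2) (2,2) (3,3) (2,4) (3,1) [ray(0,-1) blocked at (4,1); ray(-1,0) blocked at (2,2); ray(-1,1) blocked at (2,4); ray(-1,-1) blocked at (3,1)]
Union (22 distinct): (0,1) (0,2) (0,3) (0,4) (1,0) (1,1) (1,2) (2,0) (2,1) (2,2) (2,3) (2,4) (3,0) (3,1) (3,2) (3,3) (3,4) (4,0) (4,1) (4,2) (4,3) (4,4)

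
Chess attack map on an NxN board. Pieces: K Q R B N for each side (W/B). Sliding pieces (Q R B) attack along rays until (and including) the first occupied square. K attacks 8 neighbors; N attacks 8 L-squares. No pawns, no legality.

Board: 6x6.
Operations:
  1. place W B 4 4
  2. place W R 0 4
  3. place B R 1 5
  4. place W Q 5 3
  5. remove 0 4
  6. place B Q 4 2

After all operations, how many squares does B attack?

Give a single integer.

Op 1: place WB@(4,4)
Op 2: place WR@(0,4)
Op 3: place BR@(1,5)
Op 4: place WQ@(5,3)
Op 5: remove (0,4)
Op 6: place BQ@(4,2)
Per-piece attacks for B:
  BR@(1,5): attacks (1,4) (1,3) (1,2) (1,1) (1,0) (2,5) (3,5) (4,5) (5,5) (0,5)
  BQ@(4,2): attacks (4,3) (4,4) (4,1) (4,0) (5,2) (3,2) (2,2) (1,2) (0,2) (5,3) (5,1) (3,3) (2,4) (1,5) (3,1) (2,0) [ray(0,1) blocked at (4,4); ray(1,1) blocked at (5,3); ray(-1,1) blocked at (1,5)]
Union (25 distinct): (0,2) (0,5) (1,0) (1,1) (1,2) (1,3) (1,4) (1,5) (2,0) (2,2) (2,4) (2,5) (3,1) (3,2) (3,3) (3,5) (4,0) (4,1) (4,3) (4,4) (4,5) (5,1) (5,2) (5,3) (5,5)

Answer: 25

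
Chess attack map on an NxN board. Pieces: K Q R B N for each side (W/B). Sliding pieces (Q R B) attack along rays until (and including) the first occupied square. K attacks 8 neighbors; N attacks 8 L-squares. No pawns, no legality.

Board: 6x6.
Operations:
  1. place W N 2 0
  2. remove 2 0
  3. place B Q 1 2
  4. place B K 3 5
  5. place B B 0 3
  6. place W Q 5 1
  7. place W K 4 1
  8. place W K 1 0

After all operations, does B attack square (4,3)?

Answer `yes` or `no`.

Answer: no

Derivation:
Op 1: place WN@(2,0)
Op 2: remove (2,0)
Op 3: place BQ@(1,2)
Op 4: place BK@(3,5)
Op 5: place BB@(0,3)
Op 6: place WQ@(5,1)
Op 7: place WK@(4,1)
Op 8: place WK@(1,0)
Per-piece attacks for B:
  BB@(0,3): attacks (1,4) (2,5) (1,2) [ray(1,-1) blocked at (1,2)]
  BQ@(1,2): attacks (1,3) (1,4) (1,5) (1,1) (1,0) (2,2) (3,2) (4,2) (5,2) (0,2) (2,3) (3,4) (4,5) (2,1) (3,0) (0,3) (0,1) [ray(0,-1) blocked at (1,0); ray(-1,1) blocked at (0,3)]
  BK@(3,5): attacks (3,4) (4,5) (2,5) (4,4) (2,4)
B attacks (4,3): no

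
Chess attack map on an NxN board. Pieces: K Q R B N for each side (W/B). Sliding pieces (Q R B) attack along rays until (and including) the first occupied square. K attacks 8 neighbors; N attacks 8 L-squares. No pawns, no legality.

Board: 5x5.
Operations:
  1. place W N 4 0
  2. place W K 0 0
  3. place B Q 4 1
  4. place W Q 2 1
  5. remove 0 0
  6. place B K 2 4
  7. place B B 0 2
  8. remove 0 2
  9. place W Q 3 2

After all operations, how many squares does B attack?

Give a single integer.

Op 1: place WN@(4,0)
Op 2: place WK@(0,0)
Op 3: place BQ@(4,1)
Op 4: place WQ@(2,1)
Op 5: remove (0,0)
Op 6: place BK@(2,4)
Op 7: place BB@(0,2)
Op 8: remove (0,2)
Op 9: place WQ@(3,2)
Per-piece attacks for B:
  BK@(2,4): attacks (2,3) (3,4) (1,4) (3,3) (1,3)
  BQ@(4,1): attacks (4,2) (4,3) (4,4) (4,0) (3,1) (2,1) (3,2) (3,0) [ray(0,-1) blocked at (4,0); ray(-1,0) blocked at (2,1); ray(-1,1) blocked at (3,2)]
Union (13 distinct): (1,3) (1,4) (2,1) (2,3) (3,0) (3,1) (3,2) (3,3) (3,4) (4,0) (4,2) (4,3) (4,4)

Answer: 13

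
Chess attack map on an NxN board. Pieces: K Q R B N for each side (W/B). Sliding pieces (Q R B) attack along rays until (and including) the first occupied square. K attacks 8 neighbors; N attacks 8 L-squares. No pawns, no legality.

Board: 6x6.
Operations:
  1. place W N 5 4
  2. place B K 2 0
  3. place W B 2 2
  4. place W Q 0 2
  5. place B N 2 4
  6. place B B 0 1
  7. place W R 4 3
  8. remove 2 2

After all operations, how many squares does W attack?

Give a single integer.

Op 1: place WN@(5,4)
Op 2: place BK@(2,0)
Op 3: place WB@(2,2)
Op 4: place WQ@(0,2)
Op 5: place BN@(2,4)
Op 6: place BB@(0,1)
Op 7: place WR@(4,3)
Op 8: remove (2,2)
Per-piece attacks for W:
  WQ@(0,2): attacks (0,3) (0,4) (0,5) (0,1) (1,2) (2,2) (3,2) (4,2) (5,2) (1,3) (2,4) (1,1) (2,0) [ray(0,-1) blocked at (0,1); ray(1,1) blocked at (2,4); ray(1,-1) blocked at (2,0)]
  WR@(4,3): attacks (4,4) (4,5) (4,2) (4,1) (4,0) (5,3) (3,3) (2,3) (1,3) (0,3)
  WN@(5,4): attacks (3,5) (4,2) (3,3)
Union (21 distinct): (0,1) (0,3) (0,4) (0,5) (1,1) (1,2) (1,3) (2,0) (2,2) (2,3) (2,4) (3,2) (3,3) (3,5) (4,0) (4,1) (4,2) (4,4) (4,5) (5,2) (5,3)

Answer: 21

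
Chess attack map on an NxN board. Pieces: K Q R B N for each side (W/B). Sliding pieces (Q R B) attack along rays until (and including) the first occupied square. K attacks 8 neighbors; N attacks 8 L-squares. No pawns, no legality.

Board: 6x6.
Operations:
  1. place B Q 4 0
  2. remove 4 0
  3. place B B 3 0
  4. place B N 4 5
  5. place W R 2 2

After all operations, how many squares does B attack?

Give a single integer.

Op 1: place BQ@(4,0)
Op 2: remove (4,0)
Op 3: place BB@(3,0)
Op 4: place BN@(4,5)
Op 5: place WR@(2,2)
Per-piece attacks for B:
  BB@(3,0): attacks (4,1) (5,2) (2,1) (1,2) (0,3)
  BN@(4,5): attacks (5,3) (3,3) (2,4)
Union (8 distinct): (0,3) (1,2) (2,1) (2,4) (3,3) (4,1) (5,2) (5,3)

Answer: 8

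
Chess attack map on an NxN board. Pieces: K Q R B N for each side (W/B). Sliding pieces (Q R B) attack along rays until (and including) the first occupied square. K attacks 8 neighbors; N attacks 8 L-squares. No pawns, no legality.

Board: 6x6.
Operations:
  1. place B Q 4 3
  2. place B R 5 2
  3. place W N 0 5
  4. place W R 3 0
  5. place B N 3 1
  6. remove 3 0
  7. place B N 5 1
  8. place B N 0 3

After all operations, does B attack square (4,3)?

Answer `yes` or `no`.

Op 1: place BQ@(4,3)
Op 2: place BR@(5,2)
Op 3: place WN@(0,5)
Op 4: place WR@(3,0)
Op 5: place BN@(3,1)
Op 6: remove (3,0)
Op 7: place BN@(5,1)
Op 8: place BN@(0,3)
Per-piece attacks for B:
  BN@(0,3): attacks (1,5) (2,4) (1,1) (2,2)
  BN@(3,1): attacks (4,3) (5,2) (2,3) (1,2) (5,0) (1,0)
  BQ@(4,3): attacks (4,4) (4,5) (4,2) (4,1) (4,0) (5,3) (3,3) (2,3) (1,3) (0,3) (5,4) (5,2) (3,4) (2,5) (3,2) (2,1) (1,0) [ray(-1,0) blocked at (0,3); ray(1,-1) blocked at (5,2)]
  BN@(5,1): attacks (4,3) (3,2) (3,0)
  BR@(5,2): attacks (5,3) (5,4) (5,5) (5,1) (4,2) (3,2) (2,2) (1,2) (0,2) [ray(0,-1) blocked at (5,1)]
B attacks (4,3): yes

Answer: yes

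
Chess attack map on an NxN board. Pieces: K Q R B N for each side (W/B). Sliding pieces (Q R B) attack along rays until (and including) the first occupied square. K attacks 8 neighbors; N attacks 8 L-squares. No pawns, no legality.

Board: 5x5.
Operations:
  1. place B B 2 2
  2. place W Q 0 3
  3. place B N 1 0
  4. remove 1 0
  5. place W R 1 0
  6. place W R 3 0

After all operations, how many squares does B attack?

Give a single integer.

Answer: 8

Derivation:
Op 1: place BB@(2,2)
Op 2: place WQ@(0,3)
Op 3: place BN@(1,0)
Op 4: remove (1,0)
Op 5: place WR@(1,0)
Op 6: place WR@(3,0)
Per-piece attacks for B:
  BB@(2,2): attacks (3,3) (4,4) (3,1) (4,0) (1,3) (0,4) (1,1) (0,0)
Union (8 distinct): (0,0) (0,4) (1,1) (1,3) (3,1) (3,3) (4,0) (4,4)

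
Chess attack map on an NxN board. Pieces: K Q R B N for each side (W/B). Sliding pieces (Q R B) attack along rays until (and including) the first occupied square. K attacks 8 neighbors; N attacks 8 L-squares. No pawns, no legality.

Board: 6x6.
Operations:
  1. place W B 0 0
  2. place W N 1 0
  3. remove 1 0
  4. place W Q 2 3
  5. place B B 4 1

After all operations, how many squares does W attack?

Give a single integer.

Answer: 21

Derivation:
Op 1: place WB@(0,0)
Op 2: place WN@(1,0)
Op 3: remove (1,0)
Op 4: place WQ@(2,3)
Op 5: place BB@(4,1)
Per-piece attacks for W:
  WB@(0,0): attacks (1,1) (2,2) (3,3) (4,4) (5,5)
  WQ@(2,3): attacks (2,4) (2,5) (2,2) (2,1) (2,0) (3,3) (4,3) (5,3) (1,3) (0,3) (3,4) (4,5) (3,2) (4,1) (1,4) (0,5) (1,2) (0,1) [ray(1,-1) blocked at (4,1)]
Union (21 distinct): (0,1) (0,3) (0,5) (1,1) (1,2) (1,3) (1,4) (2,0) (2,1) (2,2) (2,4) (2,5) (3,2) (3,3) (3,4) (4,1) (4,3) (4,4) (4,5) (5,3) (5,5)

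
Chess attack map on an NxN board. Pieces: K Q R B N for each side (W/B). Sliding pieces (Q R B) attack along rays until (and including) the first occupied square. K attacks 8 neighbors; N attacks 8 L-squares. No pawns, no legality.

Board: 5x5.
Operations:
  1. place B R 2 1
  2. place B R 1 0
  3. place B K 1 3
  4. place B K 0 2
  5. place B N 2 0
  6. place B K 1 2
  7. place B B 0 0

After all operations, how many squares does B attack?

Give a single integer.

Answer: 19

Derivation:
Op 1: place BR@(2,1)
Op 2: place BR@(1,0)
Op 3: place BK@(1,3)
Op 4: place BK@(0,2)
Op 5: place BN@(2,0)
Op 6: place BK@(1,2)
Op 7: place BB@(0,0)
Per-piece attacks for B:
  BB@(0,0): attacks (1,1) (2,2) (3,3) (4,4)
  BK@(0,2): attacks (0,3) (0,1) (1,2) (1,3) (1,1)
  BR@(1,0): attacks (1,1) (1,2) (2,0) (0,0) [ray(0,1) blocked at (1,2); ray(1,0) blocked at (2,0); ray(-1,0) blocked at (0,0)]
  BK@(1,2): attacks (1,3) (1,1) (2,2) (0,2) (2,3) (2,1) (0,3) (0,1)
  BK@(1,3): attacks (1,4) (1,2) (2,3) (0,3) (2,4) (2,2) (0,4) (0,2)
  BN@(2,0): attacks (3,2) (4,1) (1,2) (0,1)
  BR@(2,1): attacks (2,2) (2,3) (2,4) (2,0) (3,1) (4,1) (1,1) (0,1) [ray(0,-1) blocked at (2,0)]
Union (19 distinct): (0,0) (0,1) (0,2) (0,3) (0,4) (1,1) (1,2) (1,3) (1,4) (2,0) (2,1) (2,2) (2,3) (2,4) (3,1) (3,2) (3,3) (4,1) (4,4)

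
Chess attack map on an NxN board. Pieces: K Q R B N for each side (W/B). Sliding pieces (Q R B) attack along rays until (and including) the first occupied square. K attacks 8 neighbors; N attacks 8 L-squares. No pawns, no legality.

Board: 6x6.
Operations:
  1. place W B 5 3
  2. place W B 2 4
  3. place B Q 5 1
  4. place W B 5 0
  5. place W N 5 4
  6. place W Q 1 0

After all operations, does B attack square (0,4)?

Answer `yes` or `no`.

Op 1: place WB@(5,3)
Op 2: place WB@(2,4)
Op 3: place BQ@(5,1)
Op 4: place WB@(5,0)
Op 5: place WN@(5,4)
Op 6: place WQ@(1,0)
Per-piece attacks for B:
  BQ@(5,1): attacks (5,2) (5,3) (5,0) (4,1) (3,1) (2,1) (1,1) (0,1) (4,2) (3,3) (2,4) (4,0) [ray(0,1) blocked at (5,3); ray(0,-1) blocked at (5,0); ray(-1,1) blocked at (2,4)]
B attacks (0,4): no

Answer: no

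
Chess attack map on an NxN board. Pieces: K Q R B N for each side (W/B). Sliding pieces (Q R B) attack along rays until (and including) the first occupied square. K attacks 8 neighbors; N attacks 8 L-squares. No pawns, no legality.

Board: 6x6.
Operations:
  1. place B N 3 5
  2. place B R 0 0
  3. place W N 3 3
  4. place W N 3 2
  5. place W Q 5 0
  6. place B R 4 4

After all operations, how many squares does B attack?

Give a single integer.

Op 1: place BN@(3,5)
Op 2: place BR@(0,0)
Op 3: place WN@(3,3)
Op 4: place WN@(3,2)
Op 5: place WQ@(5,0)
Op 6: place BR@(4,4)
Per-piece attacks for B:
  BR@(0,0): attacks (0,1) (0,2) (0,3) (0,4) (0,5) (1,0) (2,0) (3,0) (4,0) (5,0) [ray(1,0) blocked at (5,0)]
  BN@(3,5): attacks (4,3) (5,4) (2,3) (1,4)
  BR@(4,4): attacks (4,5) (4,3) (4,2) (4,1) (4,0) (5,4) (3,4) (2,4) (1,4) (0,4)
Union (19 distinct): (0,1) (0,2) (0,3) (0,4) (0,5) (1,0) (1,4) (2,0) (2,3) (2,4) (3,0) (3,4) (4,0) (4,1) (4,2) (4,3) (4,5) (5,0) (5,4)

Answer: 19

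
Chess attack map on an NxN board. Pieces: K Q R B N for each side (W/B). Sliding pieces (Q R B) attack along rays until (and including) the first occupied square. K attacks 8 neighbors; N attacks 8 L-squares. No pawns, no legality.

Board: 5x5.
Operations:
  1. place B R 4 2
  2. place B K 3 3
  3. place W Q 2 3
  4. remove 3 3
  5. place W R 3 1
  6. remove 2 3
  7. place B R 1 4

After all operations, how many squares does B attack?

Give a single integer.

Op 1: place BR@(4,2)
Op 2: place BK@(3,3)
Op 3: place WQ@(2,3)
Op 4: remove (3,3)
Op 5: place WR@(3,1)
Op 6: remove (2,3)
Op 7: place BR@(1,4)
Per-piece attacks for B:
  BR@(1,4): attacks (1,3) (1,2) (1,1) (1,0) (2,4) (3,4) (4,4) (0,4)
  BR@(4,2): attacks (4,3) (4,4) (4,1) (4,0) (3,2) (2,2) (1,2) (0,2)
Union (14 distinct): (0,2) (0,4) (1,0) (1,1) (1,2) (1,3) (2,2) (2,4) (3,2) (3,4) (4,0) (4,1) (4,3) (4,4)

Answer: 14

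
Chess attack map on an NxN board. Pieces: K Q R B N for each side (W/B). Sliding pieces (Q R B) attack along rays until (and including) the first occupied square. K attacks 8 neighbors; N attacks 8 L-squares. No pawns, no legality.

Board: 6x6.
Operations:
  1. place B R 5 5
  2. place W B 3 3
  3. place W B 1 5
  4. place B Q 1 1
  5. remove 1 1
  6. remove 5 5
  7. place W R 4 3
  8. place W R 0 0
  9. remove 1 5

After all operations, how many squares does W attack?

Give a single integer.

Answer: 23

Derivation:
Op 1: place BR@(5,5)
Op 2: place WB@(3,3)
Op 3: place WB@(1,5)
Op 4: place BQ@(1,1)
Op 5: remove (1,1)
Op 6: remove (5,5)
Op 7: place WR@(4,3)
Op 8: place WR@(0,0)
Op 9: remove (1,5)
Per-piece attacks for W:
  WR@(0,0): attacks (0,1) (0,2) (0,3) (0,4) (0,5) (1,0) (2,0) (3,0) (4,0) (5,0)
  WB@(3,3): attacks (4,4) (5,5) (4,2) (5,1) (2,4) (1,5) (2,2) (1,1) (0,0) [ray(-1,-1) blocked at (0,0)]
  WR@(4,3): attacks (4,4) (4,5) (4,2) (4,1) (4,0) (5,3) (3,3) [ray(-1,0) blocked at (3,3)]
Union (23 distinct): (0,0) (0,1) (0,2) (0,3) (0,4) (0,5) (1,0) (1,1) (1,5) (2,0) (2,2) (2,4) (3,0) (3,3) (4,0) (4,1) (4,2) (4,4) (4,5) (5,0) (5,1) (5,3) (5,5)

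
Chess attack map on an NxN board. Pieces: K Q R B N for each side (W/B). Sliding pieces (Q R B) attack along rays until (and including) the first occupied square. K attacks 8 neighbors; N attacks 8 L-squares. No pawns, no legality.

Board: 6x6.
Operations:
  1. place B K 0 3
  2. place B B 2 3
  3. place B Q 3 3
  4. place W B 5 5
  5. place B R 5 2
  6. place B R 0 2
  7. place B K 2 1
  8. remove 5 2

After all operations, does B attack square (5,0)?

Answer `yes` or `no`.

Answer: yes

Derivation:
Op 1: place BK@(0,3)
Op 2: place BB@(2,3)
Op 3: place BQ@(3,3)
Op 4: place WB@(5,5)
Op 5: place BR@(5,2)
Op 6: place BR@(0,2)
Op 7: place BK@(2,1)
Op 8: remove (5,2)
Per-piece attacks for B:
  BR@(0,2): attacks (0,3) (0,1) (0,0) (1,2) (2,2) (3,2) (4,2) (5,2) [ray(0,1) blocked at (0,3)]
  BK@(0,3): attacks (0,4) (0,2) (1,3) (1,4) (1,2)
  BK@(2,1): attacks (2,2) (2,0) (3,1) (1,1) (3,2) (3,0) (1,2) (1,0)
  BB@(2,3): attacks (3,4) (4,5) (3,2) (4,1) (5,0) (1,4) (0,5) (1,2) (0,1)
  BQ@(3,3): attacks (3,4) (3,5) (3,2) (3,1) (3,0) (4,3) (5,3) (2,3) (4,4) (5,5) (4,2) (5,1) (2,4) (1,5) (2,2) (1,1) (0,0) [ray(-1,0) blocked at (2,3); ray(1,1) blocked at (5,5)]
B attacks (5,0): yes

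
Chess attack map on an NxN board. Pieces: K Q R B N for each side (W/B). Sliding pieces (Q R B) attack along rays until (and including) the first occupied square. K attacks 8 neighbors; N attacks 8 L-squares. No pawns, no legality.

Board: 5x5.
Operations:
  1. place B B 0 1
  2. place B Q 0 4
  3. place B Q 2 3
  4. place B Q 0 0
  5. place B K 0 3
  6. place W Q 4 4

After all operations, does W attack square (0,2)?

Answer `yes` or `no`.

Answer: no

Derivation:
Op 1: place BB@(0,1)
Op 2: place BQ@(0,4)
Op 3: place BQ@(2,3)
Op 4: place BQ@(0,0)
Op 5: place BK@(0,3)
Op 6: place WQ@(4,4)
Per-piece attacks for W:
  WQ@(4,4): attacks (4,3) (4,2) (4,1) (4,0) (3,4) (2,4) (1,4) (0,4) (3,3) (2,2) (1,1) (0,0) [ray(-1,0) blocked at (0,4); ray(-1,-1) blocked at (0,0)]
W attacks (0,2): no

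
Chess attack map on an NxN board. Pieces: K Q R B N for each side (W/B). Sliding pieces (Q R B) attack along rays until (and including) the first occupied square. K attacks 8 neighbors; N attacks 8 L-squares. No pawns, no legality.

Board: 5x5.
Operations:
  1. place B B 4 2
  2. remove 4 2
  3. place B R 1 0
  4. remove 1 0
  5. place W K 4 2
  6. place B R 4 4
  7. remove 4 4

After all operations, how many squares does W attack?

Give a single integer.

Op 1: place BB@(4,2)
Op 2: remove (4,2)
Op 3: place BR@(1,0)
Op 4: remove (1,0)
Op 5: place WK@(4,2)
Op 6: place BR@(4,4)
Op 7: remove (4,4)
Per-piece attacks for W:
  WK@(4,2): attacks (4,3) (4,1) (3,2) (3,3) (3,1)
Union (5 distinct): (3,1) (3,2) (3,3) (4,1) (4,3)

Answer: 5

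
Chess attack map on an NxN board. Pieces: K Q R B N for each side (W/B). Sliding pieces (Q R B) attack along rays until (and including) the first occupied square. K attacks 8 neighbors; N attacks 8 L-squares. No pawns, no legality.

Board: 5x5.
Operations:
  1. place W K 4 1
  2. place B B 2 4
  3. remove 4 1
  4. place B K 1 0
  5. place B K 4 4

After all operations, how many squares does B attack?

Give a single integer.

Answer: 11

Derivation:
Op 1: place WK@(4,1)
Op 2: place BB@(2,4)
Op 3: remove (4,1)
Op 4: place BK@(1,0)
Op 5: place BK@(4,4)
Per-piece attacks for B:
  BK@(1,0): attacks (1,1) (2,0) (0,0) (2,1) (0,1)
  BB@(2,4): attacks (3,3) (4,2) (1,3) (0,2)
  BK@(4,4): attacks (4,3) (3,4) (3,3)
Union (11 distinct): (0,0) (0,1) (0,2) (1,1) (1,3) (2,0) (2,1) (3,3) (3,4) (4,2) (4,3)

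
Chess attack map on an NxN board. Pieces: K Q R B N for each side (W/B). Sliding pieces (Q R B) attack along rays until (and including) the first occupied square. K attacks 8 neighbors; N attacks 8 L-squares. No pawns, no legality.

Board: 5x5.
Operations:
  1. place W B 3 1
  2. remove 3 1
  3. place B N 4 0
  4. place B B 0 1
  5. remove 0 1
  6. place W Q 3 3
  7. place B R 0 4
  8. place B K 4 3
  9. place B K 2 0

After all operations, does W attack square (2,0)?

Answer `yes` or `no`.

Op 1: place WB@(3,1)
Op 2: remove (3,1)
Op 3: place BN@(4,0)
Op 4: place BB@(0,1)
Op 5: remove (0,1)
Op 6: place WQ@(3,3)
Op 7: place BR@(0,4)
Op 8: place BK@(4,3)
Op 9: place BK@(2,0)
Per-piece attacks for W:
  WQ@(3,3): attacks (3,4) (3,2) (3,1) (3,0) (4,3) (2,3) (1,3) (0,3) (4,4) (4,2) (2,4) (2,2) (1,1) (0,0) [ray(1,0) blocked at (4,3)]
W attacks (2,0): no

Answer: no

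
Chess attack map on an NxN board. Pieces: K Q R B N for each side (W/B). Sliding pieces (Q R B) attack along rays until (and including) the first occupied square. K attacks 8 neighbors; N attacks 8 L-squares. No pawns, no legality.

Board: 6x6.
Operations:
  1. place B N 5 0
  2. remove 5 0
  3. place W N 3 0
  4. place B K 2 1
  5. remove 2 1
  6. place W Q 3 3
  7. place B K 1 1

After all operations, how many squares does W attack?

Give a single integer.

Op 1: place BN@(5,0)
Op 2: remove (5,0)
Op 3: place WN@(3,0)
Op 4: place BK@(2,1)
Op 5: remove (2,1)
Op 6: place WQ@(3,3)
Op 7: place BK@(1,1)
Per-piece attacks for W:
  WN@(3,0): attacks (4,2) (5,1) (2,2) (1,1)
  WQ@(3,3): attacks (3,4) (3,5) (3,2) (3,1) (3,0) (4,3) (5,3) (2,3) (1,3) (0,3) (4,4) (5,5) (4,2) (5,1) (2,4) (1,5) (2,2) (1,1) [ray(0,-1) blocked at (3,0); ray(-1,-1) blocked at (1,1)]
Union (18 distinct): (0,3) (1,1) (1,3) (1,5) (2,2) (2,3) (2,4) (3,0) (3,1) (3,2) (3,4) (3,5) (4,2) (4,3) (4,4) (5,1) (5,3) (5,5)

Answer: 18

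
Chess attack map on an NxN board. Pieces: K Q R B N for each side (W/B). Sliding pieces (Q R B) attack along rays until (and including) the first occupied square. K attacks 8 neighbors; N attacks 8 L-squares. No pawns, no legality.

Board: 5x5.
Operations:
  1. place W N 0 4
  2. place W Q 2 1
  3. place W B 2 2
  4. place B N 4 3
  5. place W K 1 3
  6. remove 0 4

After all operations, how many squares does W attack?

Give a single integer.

Answer: 22

Derivation:
Op 1: place WN@(0,4)
Op 2: place WQ@(2,1)
Op 3: place WB@(2,2)
Op 4: place BN@(4,3)
Op 5: place WK@(1,3)
Op 6: remove (0,4)
Per-piece attacks for W:
  WK@(1,3): attacks (1,4) (1,2) (2,3) (0,3) (2,4) (2,2) (0,4) (0,2)
  WQ@(2,1): attacks (2,2) (2,0) (3,1) (4,1) (1,1) (0,1) (3,2) (4,3) (3,0) (1,2) (0,3) (1,0) [ray(0,1) blocked at (2,2); ray(1,1) blocked at (4,3)]
  WB@(2,2): attacks (3,3) (4,4) (3,1) (4,0) (1,3) (1,1) (0,0) [ray(-1,1) blocked at (1,3)]
Union (22 distinct): (0,0) (0,1) (0,2) (0,3) (0,4) (1,0) (1,1) (1,2) (1,3) (1,4) (2,0) (2,2) (2,3) (2,4) (3,0) (3,1) (3,2) (3,3) (4,0) (4,1) (4,3) (4,4)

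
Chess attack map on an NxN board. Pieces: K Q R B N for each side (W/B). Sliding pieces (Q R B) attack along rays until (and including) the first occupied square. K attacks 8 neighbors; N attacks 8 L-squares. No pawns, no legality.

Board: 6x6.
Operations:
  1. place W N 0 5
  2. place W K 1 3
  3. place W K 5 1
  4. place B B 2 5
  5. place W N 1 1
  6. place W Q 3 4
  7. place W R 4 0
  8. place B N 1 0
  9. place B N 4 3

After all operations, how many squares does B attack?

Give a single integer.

Op 1: place WN@(0,5)
Op 2: place WK@(1,3)
Op 3: place WK@(5,1)
Op 4: place BB@(2,5)
Op 5: place WN@(1,1)
Op 6: place WQ@(3,4)
Op 7: place WR@(4,0)
Op 8: place BN@(1,0)
Op 9: place BN@(4,3)
Per-piece attacks for B:
  BN@(1,0): attacks (2,2) (3,1) (0,2)
  BB@(2,5): attacks (3,4) (1,4) (0,3) [ray(1,-1) blocked at (3,4)]
  BN@(4,3): attacks (5,5) (3,5) (2,4) (5,1) (3,1) (2,2)
Union (10 distinct): (0,2) (0,3) (1,4) (2,2) (2,4) (3,1) (3,4) (3,5) (5,1) (5,5)

Answer: 10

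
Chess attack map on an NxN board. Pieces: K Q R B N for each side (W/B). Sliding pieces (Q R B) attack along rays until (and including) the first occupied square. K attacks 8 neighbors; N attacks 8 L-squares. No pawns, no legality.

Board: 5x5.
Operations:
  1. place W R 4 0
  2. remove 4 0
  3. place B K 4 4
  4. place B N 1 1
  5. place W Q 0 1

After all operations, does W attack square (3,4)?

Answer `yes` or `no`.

Answer: yes

Derivation:
Op 1: place WR@(4,0)
Op 2: remove (4,0)
Op 3: place BK@(4,4)
Op 4: place BN@(1,1)
Op 5: place WQ@(0,1)
Per-piece attacks for W:
  WQ@(0,1): attacks (0,2) (0,3) (0,4) (0,0) (1,1) (1,2) (2,3) (3,4) (1,0) [ray(1,0) blocked at (1,1)]
W attacks (3,4): yes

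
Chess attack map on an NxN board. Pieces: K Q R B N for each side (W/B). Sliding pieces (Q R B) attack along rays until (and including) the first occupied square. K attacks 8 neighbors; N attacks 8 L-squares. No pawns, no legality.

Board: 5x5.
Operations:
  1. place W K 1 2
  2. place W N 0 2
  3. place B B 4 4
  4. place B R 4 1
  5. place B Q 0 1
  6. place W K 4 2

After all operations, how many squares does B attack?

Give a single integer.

Answer: 13

Derivation:
Op 1: place WK@(1,2)
Op 2: place WN@(0,2)
Op 3: place BB@(4,4)
Op 4: place BR@(4,1)
Op 5: place BQ@(0,1)
Op 6: place WK@(4,2)
Per-piece attacks for B:
  BQ@(0,1): attacks (0,2) (0,0) (1,1) (2,1) (3,1) (4,1) (1,2) (1,0) [ray(0,1) blocked at (0,2); ray(1,0) blocked at (4,1); ray(1,1) blocked at (1,2)]
  BR@(4,1): attacks (4,2) (4,0) (3,1) (2,1) (1,1) (0,1) [ray(0,1) blocked at (4,2); ray(-1,0) blocked at (0,1)]
  BB@(4,4): attacks (3,3) (2,2) (1,1) (0,0)
Union (13 distinct): (0,0) (0,1) (0,2) (1,0) (1,1) (1,2) (2,1) (2,2) (3,1) (3,3) (4,0) (4,1) (4,2)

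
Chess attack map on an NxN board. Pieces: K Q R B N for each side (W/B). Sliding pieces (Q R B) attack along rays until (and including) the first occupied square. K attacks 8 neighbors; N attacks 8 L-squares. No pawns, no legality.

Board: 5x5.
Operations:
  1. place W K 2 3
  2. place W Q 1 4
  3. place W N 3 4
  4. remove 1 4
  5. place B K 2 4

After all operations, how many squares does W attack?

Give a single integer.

Op 1: place WK@(2,3)
Op 2: place WQ@(1,4)
Op 3: place WN@(3,4)
Op 4: remove (1,4)
Op 5: place BK@(2,4)
Per-piece attacks for W:
  WK@(2,3): attacks (2,4) (2,2) (3,3) (1,3) (3,4) (3,2) (1,4) (1,2)
  WN@(3,4): attacks (4,2) (2,2) (1,3)
Union (9 distinct): (1,2) (1,3) (1,4) (2,2) (2,4) (3,2) (3,3) (3,4) (4,2)

Answer: 9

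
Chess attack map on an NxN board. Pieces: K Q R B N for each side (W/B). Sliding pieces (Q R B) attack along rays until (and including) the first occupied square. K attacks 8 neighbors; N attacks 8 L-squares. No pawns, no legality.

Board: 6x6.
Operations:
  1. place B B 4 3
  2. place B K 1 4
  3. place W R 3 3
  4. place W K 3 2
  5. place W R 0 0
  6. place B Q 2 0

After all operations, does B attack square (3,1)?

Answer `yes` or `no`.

Answer: yes

Derivation:
Op 1: place BB@(4,3)
Op 2: place BK@(1,4)
Op 3: place WR@(3,3)
Op 4: place WK@(3,2)
Op 5: place WR@(0,0)
Op 6: place BQ@(2,0)
Per-piece attacks for B:
  BK@(1,4): attacks (1,5) (1,3) (2,4) (0,4) (2,5) (2,3) (0,5) (0,3)
  BQ@(2,0): attacks (2,1) (2,2) (2,3) (2,4) (2,5) (3,0) (4,0) (5,0) (1,0) (0,0) (3,1) (4,2) (5,3) (1,1) (0,2) [ray(-1,0) blocked at (0,0)]
  BB@(4,3): attacks (5,4) (5,2) (3,4) (2,5) (3,2) [ray(-1,-1) blocked at (3,2)]
B attacks (3,1): yes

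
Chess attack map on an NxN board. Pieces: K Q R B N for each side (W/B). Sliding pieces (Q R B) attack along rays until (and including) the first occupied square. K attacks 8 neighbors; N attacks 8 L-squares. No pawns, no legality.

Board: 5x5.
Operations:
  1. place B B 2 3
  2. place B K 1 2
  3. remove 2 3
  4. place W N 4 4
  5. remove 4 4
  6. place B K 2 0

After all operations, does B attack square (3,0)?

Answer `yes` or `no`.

Answer: yes

Derivation:
Op 1: place BB@(2,3)
Op 2: place BK@(1,2)
Op 3: remove (2,3)
Op 4: place WN@(4,4)
Op 5: remove (4,4)
Op 6: place BK@(2,0)
Per-piece attacks for B:
  BK@(1,2): attacks (1,3) (1,1) (2,2) (0,2) (2,3) (2,1) (0,3) (0,1)
  BK@(2,0): attacks (2,1) (3,0) (1,0) (3,1) (1,1)
B attacks (3,0): yes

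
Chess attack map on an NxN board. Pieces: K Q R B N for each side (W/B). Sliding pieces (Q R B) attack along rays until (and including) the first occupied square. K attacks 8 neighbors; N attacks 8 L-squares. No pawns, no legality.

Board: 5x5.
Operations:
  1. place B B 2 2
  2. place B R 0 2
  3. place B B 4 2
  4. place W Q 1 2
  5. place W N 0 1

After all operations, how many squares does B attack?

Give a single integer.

Answer: 13

Derivation:
Op 1: place BB@(2,2)
Op 2: place BR@(0,2)
Op 3: place BB@(4,2)
Op 4: place WQ@(1,2)
Op 5: place WN@(0,1)
Per-piece attacks for B:
  BR@(0,2): attacks (0,3) (0,4) (0,1) (1,2) [ray(0,-1) blocked at (0,1); ray(1,0) blocked at (1,2)]
  BB@(2,2): attacks (3,3) (4,4) (3,1) (4,0) (1,3) (0,4) (1,1) (0,0)
  BB@(4,2): attacks (3,3) (2,4) (3,1) (2,0)
Union (13 distinct): (0,0) (0,1) (0,3) (0,4) (1,1) (1,2) (1,3) (2,0) (2,4) (3,1) (3,3) (4,0) (4,4)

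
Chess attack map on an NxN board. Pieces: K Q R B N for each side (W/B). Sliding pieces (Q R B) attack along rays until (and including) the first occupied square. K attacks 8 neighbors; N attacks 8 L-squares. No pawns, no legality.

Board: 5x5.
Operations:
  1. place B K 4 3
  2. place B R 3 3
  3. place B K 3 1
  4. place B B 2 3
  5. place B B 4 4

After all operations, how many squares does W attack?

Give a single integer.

Answer: 0

Derivation:
Op 1: place BK@(4,3)
Op 2: place BR@(3,3)
Op 3: place BK@(3,1)
Op 4: place BB@(2,3)
Op 5: place BB@(4,4)
Per-piece attacks for W:
Union (0 distinct): (none)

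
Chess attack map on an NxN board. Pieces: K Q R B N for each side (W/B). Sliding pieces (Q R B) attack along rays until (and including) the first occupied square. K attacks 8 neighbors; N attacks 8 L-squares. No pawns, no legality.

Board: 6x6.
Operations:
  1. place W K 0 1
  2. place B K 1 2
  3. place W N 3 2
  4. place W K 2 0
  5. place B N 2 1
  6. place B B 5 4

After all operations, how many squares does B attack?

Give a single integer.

Answer: 15

Derivation:
Op 1: place WK@(0,1)
Op 2: place BK@(1,2)
Op 3: place WN@(3,2)
Op 4: place WK@(2,0)
Op 5: place BN@(2,1)
Op 6: place BB@(5,4)
Per-piece attacks for B:
  BK@(1,2): attacks (1,3) (1,1) (2,2) (0,2) (2,3) (2,1) (0,3) (0,1)
  BN@(2,1): attacks (3,3) (4,2) (1,3) (0,2) (4,0) (0,0)
  BB@(5,4): attacks (4,5) (4,3) (3,2) [ray(-1,-1) blocked at (3,2)]
Union (15 distinct): (0,0) (0,1) (0,2) (0,3) (1,1) (1,3) (2,1) (2,2) (2,3) (3,2) (3,3) (4,0) (4,2) (4,3) (4,5)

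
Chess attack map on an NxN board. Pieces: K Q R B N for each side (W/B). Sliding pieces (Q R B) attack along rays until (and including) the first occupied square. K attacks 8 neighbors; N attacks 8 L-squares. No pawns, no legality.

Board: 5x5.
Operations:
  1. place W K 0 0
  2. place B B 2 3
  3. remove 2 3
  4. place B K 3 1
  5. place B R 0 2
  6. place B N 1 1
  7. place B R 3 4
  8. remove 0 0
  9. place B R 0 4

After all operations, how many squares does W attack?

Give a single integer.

Answer: 0

Derivation:
Op 1: place WK@(0,0)
Op 2: place BB@(2,3)
Op 3: remove (2,3)
Op 4: place BK@(3,1)
Op 5: place BR@(0,2)
Op 6: place BN@(1,1)
Op 7: place BR@(3,4)
Op 8: remove (0,0)
Op 9: place BR@(0,4)
Per-piece attacks for W:
Union (0 distinct): (none)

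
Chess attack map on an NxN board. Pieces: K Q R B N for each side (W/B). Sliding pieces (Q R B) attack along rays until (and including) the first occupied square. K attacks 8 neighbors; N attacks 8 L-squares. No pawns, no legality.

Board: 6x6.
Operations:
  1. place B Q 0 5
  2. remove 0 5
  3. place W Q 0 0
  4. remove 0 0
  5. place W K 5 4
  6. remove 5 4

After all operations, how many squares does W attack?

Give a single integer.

Op 1: place BQ@(0,5)
Op 2: remove (0,5)
Op 3: place WQ@(0,0)
Op 4: remove (0,0)
Op 5: place WK@(5,4)
Op 6: remove (5,4)
Per-piece attacks for W:
Union (0 distinct): (none)

Answer: 0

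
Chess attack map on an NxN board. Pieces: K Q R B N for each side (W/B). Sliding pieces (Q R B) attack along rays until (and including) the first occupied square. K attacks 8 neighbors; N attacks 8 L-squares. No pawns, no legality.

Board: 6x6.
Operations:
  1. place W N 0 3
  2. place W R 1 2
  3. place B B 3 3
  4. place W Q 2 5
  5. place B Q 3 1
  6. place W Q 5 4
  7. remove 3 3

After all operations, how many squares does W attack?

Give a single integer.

Op 1: place WN@(0,3)
Op 2: place WR@(1,2)
Op 3: place BB@(3,3)
Op 4: place WQ@(2,5)
Op 5: place BQ@(3,1)
Op 6: place WQ@(5,4)
Op 7: remove (3,3)
Per-piece attacks for W:
  WN@(0,3): attacks (1,5) (2,4) (1,1) (2,2)
  WR@(1,2): attacks (1,3) (1,4) (1,5) (1,1) (1,0) (2,2) (3,2) (4,2) (5,2) (0,2)
  WQ@(2,5): attacks (2,4) (2,3) (2,2) (2,1) (2,0) (3,5) (4,5) (5,5) (1,5) (0,5) (3,4) (4,3) (5,2) (1,4) (0,3) [ray(-1,-1) blocked at (0,3)]
  WQ@(5,4): attacks (5,5) (5,3) (5,2) (5,1) (5,0) (4,4) (3,4) (2,4) (1,4) (0,4) (4,5) (4,3) (3,2) (2,1) (1,0)
Union (26 distinct): (0,2) (0,3) (0,4) (0,5) (1,0) (1,1) (1,3) (1,4) (1,5) (2,0) (2,1) (2,2) (2,3) (2,4) (3,2) (3,4) (3,5) (4,2) (4,3) (4,4) (4,5) (5,0) (5,1) (5,2) (5,3) (5,5)

Answer: 26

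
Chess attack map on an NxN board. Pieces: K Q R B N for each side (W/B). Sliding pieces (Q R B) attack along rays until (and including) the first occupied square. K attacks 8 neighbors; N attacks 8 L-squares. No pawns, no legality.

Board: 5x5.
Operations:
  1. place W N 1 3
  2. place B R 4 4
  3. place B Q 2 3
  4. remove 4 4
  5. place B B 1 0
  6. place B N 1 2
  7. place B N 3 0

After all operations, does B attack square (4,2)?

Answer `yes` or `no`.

Op 1: place WN@(1,3)
Op 2: place BR@(4,4)
Op 3: place BQ@(2,3)
Op 4: remove (4,4)
Op 5: place BB@(1,0)
Op 6: place BN@(1,2)
Op 7: place BN@(3,0)
Per-piece attacks for B:
  BB@(1,0): attacks (2,1) (3,2) (4,3) (0,1)
  BN@(1,2): attacks (2,4) (3,3) (0,4) (2,0) (3,1) (0,0)
  BQ@(2,3): attacks (2,4) (2,2) (2,1) (2,0) (3,3) (4,3) (1,3) (3,4) (3,2) (4,1) (1,4) (1,2) [ray(-1,0) blocked at (1,3); ray(-1,-1) blocked at (1,2)]
  BN@(3,0): attacks (4,2) (2,2) (1,1)
B attacks (4,2): yes

Answer: yes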